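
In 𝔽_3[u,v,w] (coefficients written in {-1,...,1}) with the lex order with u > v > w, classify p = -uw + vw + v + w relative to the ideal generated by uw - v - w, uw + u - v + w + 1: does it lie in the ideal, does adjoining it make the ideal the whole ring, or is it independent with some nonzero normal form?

First compute the reduced Gröbner basis of I by Buchberger's algorithm.
f_1 = uw - v - w, LT = uw.
f_2 = uw + u - v + w + 1, LT = uw.

S(f_1,f_2): lcm = uw. S = -u + w - 1.
  reduce S modulo (f_1, f_2):
  remainder -u + w - 1 ≠ 0; add h_3 = -u + w - 1 to the basis.

S(f_1,h_3): lcm = uw. S = -v + w² + w.
  reduce S modulo (f_1, f_2, h_3):
  remainder -v + w² + w ≠ 0; add h_4 = -v + w² + w to the basis.

The other S-polynomials (S(f_2,h_3), S(f_1,h_4), S(f_2,h_4), S(h_3,h_4)) all reduce to 0 modulo the current basis, so we have a Gröbner basis.
Inter-reduce: drop elements whose leading term is divisible by another's, tail-reduce, and make monic.
Reduced Gröbner basis: {u - w + 1, v - w² - w}.
Label its elements g_1 = u - w + 1, g_2 = v - w² - w.

Reduce p = -uw + vw + v + w modulo G:
  leading term uw: subtract (-w)·g_1 from -uw + vw + v + w → vw + v - w² - w
  leading term vw: subtract (w)·g_2 from vw + v - w² - w → v + w³ - w
  leading term v: subtract (1)·g_2 from v + w³ - w → w³ + w²
  leading term w³: no divisor's leading term divides it; move w³ to the remainder.
  leading term w²: no divisor's leading term divides it; move w² to the remainder.
  normal form = w³ + w².
The normal form is nonzero, so p ∉ I. Since p minus its normal form lies in I, I + (p) = I + (r) where r = w³ + w²; decide whether this ideal is the whole ring.
Run Buchberger on G together with r (pairs among the g_i already reduce to 0 since G is a Gröbner basis):
g_1 = u - w + 1, LT = u.
g_2 = v - w² - w, LT = v.
r = w³ + w², LT = w³.

The S-polynomials (S(g_1,g_2), S(g_1,r), S(g_2,r)) all reduce to 0 modulo the current basis, so we have a Gröbner basis.
Inter-reduce: drop elements whose leading term is divisible by another's, tail-reduce, and make monic.
Reduced Gröbner basis: {u - w + 1, v - w² - w, w³ + w²}.
The reduced Gröbner basis of I + (p) is {u - w + 1, v - w² - w, w³ + w²} ≠ {1}, a proper ideal, so the enlarged system stays consistent: p is independent of I, with normal form w³ + w².

The remainder on division by a Gröbner basis is unique — it is the normal form.

-uw + vw + v + w is independent of I; its normal form modulo I is w³ + w².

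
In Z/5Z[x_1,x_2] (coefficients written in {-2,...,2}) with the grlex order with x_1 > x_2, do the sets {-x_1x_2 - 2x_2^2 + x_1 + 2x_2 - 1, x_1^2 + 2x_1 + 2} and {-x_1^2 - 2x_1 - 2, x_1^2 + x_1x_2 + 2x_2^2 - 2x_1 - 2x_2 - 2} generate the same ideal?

No, the ideals differ.

For a fixed monomial order, each ideal has a unique reduced Gröbner basis; comparing bases decides equality.
Buchberger on the first generating set:
f_1 = -x_1x_2 - 2x_2^2 + x_1 + 2x_2 - 1, LT = x_1x_2.
f_2 = x_1^2 + 2x_1 + 2, LT = x_1^2.

S(f_1,f_2): lcm = x_1^2x_2. S = 2x_1x_2^2 - x_1^2 + x_1x_2 + x_1 - 2x_2.
  leading term x_1x_2^2: subtract (-2x_2)·f_1 from 2x_1x_2^2 - x_1^2 + x_1x_2 + x_1 - 2x_2 → x_2^3 - x_1^2 - 2x_1x_2 - x_2^2 + x_1 + x_2
  leading term x_2^3: no divisor's leading term divides it; move x_2^3 to the remainder.
  leading term x_1^2: subtract (-1)·f_2 from -x_1^2 - 2x_1x_2 - x_2^2 + x_1 + x_2 → -2x_1x_2 - x_2^2 - 2x_1 + x_2 + 2
  leading term x_1x_2: subtract (2)·f_1 from -2x_1x_2 - x_2^2 - 2x_1 + x_2 + 2 → -2x_2^2 + x_1 + 2x_2 - 1
  leading term x_2^2: no divisor's leading term divides it; move -2x_2^2 to the remainder.
  leading term x_1: no divisor's leading term divides it; move x_1 to the remainder.
  leading term x_2: no divisor's leading term divides it; move 2x_2 to the remainder.
  leading term 1: no divisor's leading term divides it; move -1 to the remainder.
  remainder x_2^3 - 2x_2^2 + x_1 + 2x_2 - 1 ≠ 0; add g_3 = x_2^3 - 2x_2^2 + x_1 + 2x_2 - 1 to the basis.

The other S-polynomials (S(f_1,g_3), S(f_2,g_3)) all reduce to 0 modulo the current basis, so we have a Gröbner basis.
Inter-reduce: drop elements whose leading term is divisible by another's, tail-reduce, and make monic.
Reduced Gröbner basis: {x_2^3 - 2x_2^2 + x_1 + 2x_2 - 1, x_1^2 + 2x_1 + 2, x_1x_2 + 2x_2^2 - x_1 - 2x_2 + 1}.

Buchberger on the second generating set:
h_1 = -x_1^2 - 2x_1 - 2, LT = x_1^2.
h_2 = x_1^2 + x_1x_2 + 2x_2^2 - 2x_1 - 2x_2 - 2, LT = x_1^2.

S(h_1,h_2): lcm = x_1^2. S = -x_1x_2 - 2x_2^2 - x_1 + 2x_2 - 1.
  leading term x_1x_2: no divisor's leading term divides it; move -x_1x_2 to the remainder.
  leading term x_2^2: no divisor's leading term divides it; move -2x_2^2 to the remainder.
  leading term x_1: no divisor's leading term divides it; move -x_1 to the remainder.
  leading term x_2: no divisor's leading term divides it; move 2x_2 to the remainder.
  leading term 1: no divisor's leading term divides it; move -1 to the remainder.
  remainder -x_1x_2 - 2x_2^2 - x_1 + 2x_2 - 1 ≠ 0; add k_3 = -x_1x_2 - 2x_2^2 - x_1 + 2x_2 - 1 to the basis.

S(h_1,k_3): lcm = x_1^2x_2. S = -2x_1x_2^2 - x_1^2 - x_1x_2 - x_1 + 2x_2.
  leading term x_1x_2^2: subtract (2x_2)·k_3 from -2x_1x_2^2 - x_1^2 - x_1x_2 - x_1 + 2x_2 → -x_2^3 - x_1^2 + x_1x_2 + x_2^2 - x_1 - x_2
  leading term x_2^3: no divisor's leading term divides it; move -x_2^3 to the remainder.
  leading term x_1^2: subtract (1)·h_1 from -x_1^2 + x_1x_2 + x_2^2 - x_1 - x_2 → x_1x_2 + x_2^2 + x_1 - x_2 + 2
  leading term x_1x_2: subtract (-1)·k_3 from x_1x_2 + x_2^2 + x_1 - x_2 + 2 → -x_2^2 + x_2 + 1
  leading term x_2^2: no divisor's leading term divides it; move -x_2^2 to the remainder.
  leading term x_2: no divisor's leading term divides it; move x_2 to the remainder.
  leading term 1: no divisor's leading term divides it; move 1 to the remainder.
  remainder -x_2^3 - x_2^2 + x_2 + 1 ≠ 0; add k_4 = -x_2^3 - x_2^2 + x_2 + 1 to the basis.

The other S-polynomials (S(h_2,k_3), S(h_1,k_4), S(h_2,k_4), S(k_3,k_4)) all reduce to 0 modulo the current basis, so we have a Gröbner basis.
Inter-reduce: drop elements whose leading term is divisible by another's, tail-reduce, and make monic.
Reduced Gröbner basis: {x_2^3 + x_2^2 - x_2 - 1, x_1^2 + 2x_1 + 2, x_1x_2 + 2x_2^2 + x_1 - 2x_2 + 1}.

The bases are distinct; the ideals are different.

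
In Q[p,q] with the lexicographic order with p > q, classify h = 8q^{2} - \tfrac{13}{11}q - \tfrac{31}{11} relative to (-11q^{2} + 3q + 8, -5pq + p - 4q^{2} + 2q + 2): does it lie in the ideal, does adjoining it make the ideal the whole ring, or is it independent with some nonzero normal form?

First compute the reduced Gröbner basis of I by Buchberger's algorithm.
f_1 = -11q^{2} + 3q + 8, LT = q^{2}.
f_2 = -5pq + p - 4q^{2} + 2q + 2, LT = pq.

S(f_1,f_2): lcm = pq^{2}. S = -\tfrac{4}{55}pq - \tfrac{8}{11}p - \tfrac{4}{5}q^{3} + \tfrac{2}{5}q^{2} + \tfrac{2}{5}q.
  reduce S modulo (f_1, f_2):
  remainder -\tfrac{204}{275}p - \tfrac{8}{55}q + \tfrac{8}{55} ≠ 0; add k_3 = -\tfrac{204}{275}p - \tfrac{8}{55}q + \tfrac{8}{55} to the basis.

The other S-polynomials (S(f_1,k_3), S(f_2,k_3)) all reduce to 0 modulo the current basis, so we have a Gröbner basis.
Inter-reduce: drop elements whose leading term is divisible by another's, tail-reduce, and make monic.
Reduced Gröbner basis: {p + \tfrac{10}{51}q - \tfrac{10}{51}, q^{2} - \tfrac{3}{11}q - \tfrac{8}{11}}.
Label its elements g_1 = p + \tfrac{10}{51}q - \tfrac{10}{51}, g_2 = q^{2} - \tfrac{3}{11}q - \tfrac{8}{11}.

Reduce h = 8q^{2} - \tfrac{13}{11}q - \tfrac{31}{11} modulo G:
  leading term q^{2}: subtract (8)·g_2 from 8q^{2} - \tfrac{13}{11}q - \tfrac{31}{11} → q + 3
  leading term q: no divisor's leading term divides it; move q to the remainder.
  leading term 1: no divisor's leading term divides it; move 3 to the remainder.
  normal form = q + 3.
The normal form is nonzero, so h ∉ I. Since h minus its normal form lies in I, I + (h) = I + (r) where r = q + 3; decide whether this ideal is the whole ring.
Run Buchberger on G together with r (pairs among the g_i already reduce to 0 since G is a Gröbner basis):
g_1 = p + \tfrac{10}{51}q - \tfrac{10}{51}, LT = p.
g_2 = q^{2} - \tfrac{3}{11}q - \tfrac{8}{11}, LT = q^{2}.
r = q + 3, LT = q.

S(g_2,r): lcm = q^{2}. S = -\tfrac{36}{11}q - \tfrac{8}{11}.
  reduce S modulo (g_1, g_2, r):
  remainder \tfrac{100}{11} ≠ 0; add m_4 = \tfrac{100}{11} to the basis.

The other S-polynomials (S(g_1,g_2), S(g_1,r), S(g_1,m_4), S(g_2,m_4), S(r,m_4)) all reduce to 0 modulo the current basis, so we have a Gröbner basis.
Inter-reduce: drop elements whose leading term is divisible by another's, tail-reduce, and make monic.
Reduced Gröbner basis: {1}.
The reduced Gröbner basis of I + (h) is {1}: the ideal is the whole ring, so the enlarged system has no common solution — adjoining h is inconsistent.

Adjoining 8q^{2} - \tfrac{13}{11}q - \tfrac{31}{11} makes the ideal the whole ring: the system is inconsistent.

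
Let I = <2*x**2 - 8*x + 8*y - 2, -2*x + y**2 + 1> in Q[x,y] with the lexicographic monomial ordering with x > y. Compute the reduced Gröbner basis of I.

G = {x - 1/2*y**2 - 1/2, y**4 - 6*y**2 + 16*y - 11}

f_1 = 2*x**2 - 8*x + 8*y - 2, LT = x**2.
f_2 = -2*x + y**2 + 1, LT = x.

S(f_1,f_2): lcm = x**2. S = 1/2*x*y**2 - 7/2*x + 4*y - 1.
  reduce S modulo (f_1, f_2):
  remainder 1/4*y**4 - 3/2*y**2 + 4*y - 11/4 ≠ 0; add g_3 = 1/4*y**4 - 3/2*y**2 + 4*y - 11/4 to the basis.

The other S-polynomials (S(f_1,g_3), S(f_2,g_3)) all reduce to 0 modulo the current basis, so we have a Gröbner basis.
Inter-reduce: drop elements whose leading term is divisible by another's, tail-reduce, and make monic.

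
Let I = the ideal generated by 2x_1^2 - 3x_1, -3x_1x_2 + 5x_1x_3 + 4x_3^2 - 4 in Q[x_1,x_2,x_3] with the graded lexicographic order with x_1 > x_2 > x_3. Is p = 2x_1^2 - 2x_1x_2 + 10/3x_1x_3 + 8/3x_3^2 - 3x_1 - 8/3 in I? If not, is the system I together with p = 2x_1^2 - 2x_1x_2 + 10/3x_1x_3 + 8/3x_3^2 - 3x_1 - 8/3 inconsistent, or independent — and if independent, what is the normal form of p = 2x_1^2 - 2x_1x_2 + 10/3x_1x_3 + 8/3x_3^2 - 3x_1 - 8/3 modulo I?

First compute the reduced Gröbner basis of I by Buchberger's algorithm.
f_1 = 2x_1^2 - 3x_1, LT = x_1^2.
f_2 = -3x_1x_2 + 5x_1x_3 + 4x_3^2 - 4, LT = x_1x_2.

S(f_1,f_2): lcm = x_1^2x_2. S = 5/3x_1^2x_3 + 4/3x_1x_3^2 - 3/2x_1x_2 - 4/3x_1.
  leading term x_1^2x_3: subtract (5/6x_3)·f_1 from 5/3x_1^2x_3 + 4/3x_1x_3^2 - 3/2x_1x_2 - 4/3x_1 → 4/3x_1x_3^2 - 3/2x_1x_2 + 5/2x_1x_3 - 4/3x_1
  leading term x_1x_3^2: no divisor's leading term divides it; move 4/3x_1x_3^2 to the remainder.
  leading term x_1x_2: subtract (1/2)·f_2 from -3/2x_1x_2 + 5/2x_1x_3 - 4/3x_1 → -2x_3^2 - 4/3x_1 + 2
  leading term x_3^2: no divisor's leading term divides it; move -2x_3^2 to the remainder.
  leading term x_1: no divisor's leading term divides it; move -4/3x_1 to the remainder.
  leading term 1: no divisor's leading term divides it; move 2 to the remainder.
  remainder 4/3x_1x_3^2 - 2x_3^2 - 4/3x_1 + 2 ≠ 0; add h_3 = 4/3x_1x_3^2 - 2x_3^2 - 4/3x_1 + 2 to the basis.

S(f_2,h_3): lcm = x_1x_2x_3^2. S = -5/3x_1x_3^3 - 4/3x_3^4 + 3/2x_2x_3^2 + x_1x_2 + 4/3x_3^2 - 3/2x_2.
  leading term x_1x_3^3: subtract (-5/4x_3)·h_3 from -5/3x_1x_3^3 - 4/3x_3^4 + 3/2x_2x_3^2 + x_1x_2 + 4/3x_3^2 - 3/2x_2 → -4/3x_3^4 + 3/2x_2x_3^2 - 5/2x_3^3 + x_1x_2 - 5/3x_1x_3 + 4/3x_3^2 - 3/2x_2 + 5/2x_3
  leading term x_3^4: no divisor's leading term divides it; move -4/3x_3^4 to the remainder.
  leading term x_2x_3^2: no divisor's leading term divides it; move 3/2x_2x_3^2 to the remainder.
  leading term x_3^3: no divisor's leading term divides it; move -5/2x_3^3 to the remainder.
  leading term x_1x_2: subtract (-1/3)·f_2 from x_1x_2 - 5/3x_1x_3 + 4/3x_3^2 - 3/2x_2 + 5/2x_3 → 8/3x_3^2 - 3/2x_2 + 5/2x_3 - 4/3
  leading term x_3^2: no divisor's leading term divides it; move 8/3x_3^2 to the remainder.
  leading term x_2: no divisor's leading term divides it; move -3/2x_2 to the remainder.
  leading term x_3: no divisor's leading term divides it; move 5/2x_3 to the remainder.
  leading term 1: no divisor's leading term divides it; move -4/3 to the remainder.
  remainder -4/3x_3^4 + 3/2x_2x_3^2 - 5/2x_3^3 + 8/3x_3^2 - 3/2x_2 + 5/2x_3 - 4/3 ≠ 0; add h_4 = -4/3x_3^4 + 3/2x_2x_3^2 - 5/2x_3^3 + 8/3x_3^2 - 3/2x_2 + 5/2x_3 - 4/3 to the basis.

The other S-polynomials (S(f_1,h_3), S(f_1,h_4), S(f_2,h_4), S(h_3,h_4)) all reduce to 0 modulo the current basis, so we have a Gröbner basis.
Inter-reduce: drop elements whose leading term is divisible by another's, tail-reduce, and make monic.
Reduced Gröbner basis: {x_3^4 - 9/8x_2x_3^2 + 15/8x_3^3 - 2x_3^2 + 9/8x_2 - 15/8x_3 + 1, x_1x_3^2 - 3/2x_3^2 - x_1 + 3/2, x_1^2 - 3/2x_1, x_1x_2 - 5/3x_1x_3 - 4/3x_3^2 + 4/3}.
Label its elements g_1 = x_3^4 - 9/8x_2x_3^2 + 15/8x_3^3 - 2x_3^2 + 9/8x_2 - 15/8x_3 + 1, g_2 = x_1x_3^2 - 3/2x_3^2 - x_1 + 3/2, g_3 = x_1^2 - 3/2x_1, g_4 = x_1x_2 - 5/3x_1x_3 - 4/3x_3^2 + 4/3.

Reduce p = 2x_1^2 - 2x_1x_2 + 10/3x_1x_3 + 8/3x_3^2 - 3x_1 - 8/3 modulo G:
  leading term x_1^2: subtract (2)·g_3 from 2x_1^2 - 2x_1x_2 + 10/3x_1x_3 + 8/3x_3^2 - 3x_1 - 8/3 → -2x_1x_2 + 10/3x_1x_3 + 8/3x_3^2 - 8/3
  leading term x_1x_2: subtract (-2)·g_4 from -2x_1x_2 + 10/3x_1x_3 + 8/3x_3^2 - 8/3 → 0
  normal form = 0.
Since the normal form is 0, p ∈ I.

2x_1^2 - 2x_1x_2 + 10/3x_1x_3 + 8/3x_3^2 - 3x_1 - 8/3 lies in I (it reduces to 0).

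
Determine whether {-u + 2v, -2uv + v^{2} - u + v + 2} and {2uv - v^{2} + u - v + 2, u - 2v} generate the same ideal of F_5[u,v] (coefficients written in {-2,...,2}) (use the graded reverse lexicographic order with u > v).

No, the ideals differ.

For a fixed monomial order, each ideal has a unique reduced Gröbner basis; comparing bases decides equality.
Buchberger on the first generating set:
f_1 = -u + 2v, LT = u.
f_2 = -2uv + v^{2} - u + v + 2, LT = uv.

S(f_1,f_2): lcm = uv. S = v^{2} + 2u - 2v + 1.
  leading term v^{2}: no divisor's leading term divides it; move v^{2} to the remainder.
  leading term u: subtract (-2)·f_1 from 2u - 2v + 1 → 2v + 1
  leading term v: no divisor's leading term divides it; move 2v to the remainder.
  leading term 1: no divisor's leading term divides it; move 1 to the remainder.
  remainder v^{2} + 2v + 1 ≠ 0; add g_3 = v^{2} + 2v + 1 to the basis.

The other S-polynomials (S(f_1,g_3), S(f_2,g_3)) all reduce to 0 modulo the current basis, so we have a Gröbner basis.
Inter-reduce: drop elements whose leading term is divisible by another's, tail-reduce, and make monic.
Reduced Gröbner basis: {v^{2} + 2v + 1, u - 2v}.

Buchberger on the second generating set:
h_1 = 2uv - v^{2} + u - v + 2, LT = uv.
h_2 = u - 2v, LT = u.

S(h_1,h_2): lcm = uv. S = -v^{2} - 2u + 2v + 1.
  leading term v^{2}: no divisor's leading term divides it; move -v^{2} to the remainder.
  leading term u: subtract (-2)·h_2 from -2u + 2v + 1 → -2v + 1
  leading term v: no divisor's leading term divides it; move -2v to the remainder.
  leading term 1: no divisor's leading term divides it; move 1 to the remainder.
  remainder -v^{2} - 2v + 1 ≠ 0; add k_3 = -v^{2} - 2v + 1 to the basis.

The other S-polynomials (S(h_1,k_3), S(h_2,k_3)) all reduce to 0 modulo the current basis, so we have a Gröbner basis.
Inter-reduce: drop elements whose leading term is divisible by another's, tail-reduce, and make monic.
Reduced Gröbner basis: {v^{2} + 2v - 1, u - 2v}.

Since the reduced bases disagree, the two ideals are not the same.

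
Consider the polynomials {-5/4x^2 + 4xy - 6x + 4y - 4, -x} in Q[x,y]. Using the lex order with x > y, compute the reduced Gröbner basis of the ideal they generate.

G = {x, y - 1}

Buchberger's algorithm terminates because the ascending chain of leading-term ideals stabilizes.

f_1 = -5/4x^2 + 4xy - 6x + 4y - 4, LT = x^2.
f_2 = -x, LT = x.

S(f_1,f_2): lcm = x^2. S = -16/5xy + 24/5x - 16/5y + 16/5.
  reduce S modulo (f_1, f_2):
  remainder -16/5y + 16/5 ≠ 0; add g_3 = -16/5y + 16/5 to the basis.

The other S-polynomials (S(f_1,g_3), S(f_2,g_3)) all reduce to 0 modulo the current basis, so we have a Gröbner basis.
Inter-reduce: drop elements whose leading term is divisible by another's, tail-reduce, and make monic.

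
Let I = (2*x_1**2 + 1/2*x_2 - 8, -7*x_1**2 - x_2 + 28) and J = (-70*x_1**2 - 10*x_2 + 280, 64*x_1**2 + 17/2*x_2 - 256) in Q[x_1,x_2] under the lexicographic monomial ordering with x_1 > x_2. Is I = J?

For a fixed monomial order, each ideal has a unique reduced Gröbner basis; comparing bases decides equality.
Buchberger on the first generating set:
f_1 = 2*x_1**2 + 1/2*x_2 - 8, LT = x_1**2.
f_2 = -7*x_1**2 - x_2 + 28, LT = x_1**2.

S(f_1,f_2): lcm = x_1**2. S = 3/28*x_2.
  leading term x_2: no divisor's leading term divides it; move 3/28*x_2 to the remainder.
  remainder 3/28*x_2 ≠ 0; add g_3 = 3/28*x_2 to the basis.

The other S-polynomials (S(f_1,g_3), S(f_2,g_3)) all reduce to 0 modulo the current basis, so we have a Gröbner basis.
Inter-reduce: drop elements whose leading term is divisible by another's, tail-reduce, and make monic.
Reduced Gröbner basis: {x_1**2 - 4, x_2}.

Buchberger on the second generating set:
h_1 = -70*x_1**2 - 10*x_2 + 280, LT = x_1**2.
h_2 = 64*x_1**2 + 17/2*x_2 - 256, LT = x_1**2.

S(h_1,h_2): lcm = x_1**2. S = 9/896*x_2.
  leading term x_2: no divisor's leading term divides it; move 9/896*x_2 to the remainder.
  remainder 9/896*x_2 ≠ 0; add k_3 = 9/896*x_2 to the basis.

The other S-polynomials (S(h_1,k_3), S(h_2,k_3)) all reduce to 0 modulo the current basis, so we have a Gröbner basis.
Inter-reduce: drop elements whose leading term is divisible by another's, tail-reduce, and make monic.
Reduced Gröbner basis: {x_1**2 - 4, x_2}.

The two bases agree; hence the ideals are identical.

Yes, the ideals are equal.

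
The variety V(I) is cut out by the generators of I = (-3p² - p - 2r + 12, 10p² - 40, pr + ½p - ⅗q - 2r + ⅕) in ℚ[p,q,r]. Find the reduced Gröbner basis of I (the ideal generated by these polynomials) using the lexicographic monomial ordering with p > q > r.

G = {p + 2r, q + 5r + 3, r² - 1}

The reduced Gröbner basis is the canonical form of the ideal for this ordering.

f_1 = -3p² - p - 2r + 12, LT = p².
f_2 = 10p² - 40, LT = p².
f_3 = pr + ½p - ⅗q - 2r + ⅕, LT = pr.

S(f_1,f_2): lcm = p². S = ⅓p + ⅔r.
  leading term p: no divisor's leading term divides it; move ⅓p to the remainder.
  leading term r: no divisor's leading term divides it; move ⅔r to the remainder.
  remainder ⅓p + ⅔r ≠ 0; add g_4 = ⅓p + ⅔r to the basis.

S(f_1,f_3): lcm = p²r. S = -½p² + ⅗pq + 7/3pr - ⅕p + ⅔r² - 4r.
  leading term p²: subtract (⅙)·f_1 from -½p² + ⅗pq + 7/3pr - ⅕p + ⅔r² - 4r → ⅗pq + 7/3pr - 1/30p + ⅔r² - 11/3r - 2
  leading term pq: subtract (9/5q)·g_4 from ⅗pq + 7/3pr - 1/30p + ⅔r² - 11/3r - 2 → 7/3pr - 1/30p - 6/5qr + ⅔r² - 11/3r - 2
  leading term pr: subtract (7/3)·f_3 from 7/3pr - 1/30p - 6/5qr + ⅔r² - 11/3r - 2 → -6/5p - 6/5qr + 7/5q + ⅔r² + r - 37/15
  leading term p: subtract (-18/5)·g_4 from -6/5p - 6/5qr + 7/5q + ⅔r² + r - 37/15 → -6/5qr + 7/5q + ⅔r² + 17/5r - 37/15
  leading term qr: no divisor's leading term divides it; move -6/5qr to the remainder.
  leading term q: no divisor's leading term divides it; move 7/5q to the remainder.
  leading term r²: no divisor's leading term divides it; move ⅔r² to the remainder.
  leading term r: no divisor's leading term divides it; move 17/5r to the remainder.
  leading term 1: no divisor's leading term divides it; move -37/15 to the remainder.
  remainder -6/5qr + 7/5q + ⅔r² + 17/5r - 37/15 ≠ 0; add g_5 = -6/5qr + 7/5q + ⅔r² + 17/5r - 37/15 to the basis.

S(f_2,f_3): lcm = p²r. S = -½p² + ⅗pq + 2pr - ⅕p - 4r.
  leading term p²: subtract (⅙)·f_1 from -½p² + ⅗pq + 2pr - ⅕p - 4r → ⅗pq + 2pr - 1/30p - 11/3r - 2
  leading term pq: subtract (9/5q)·g_4 from ⅗pq + 2pr - 1/30p - 11/3r - 2 → 2pr - 1/30p - 6/5qr - 11/3r - 2
  leading term pr: subtract (2)·f_3 from 2pr - 1/30p - 6/5qr - 11/3r - 2 → -31/30p - 6/5qr + 6/5q + ⅓r - 12/5
  leading term p: subtract (-31/10)·g_4 from -31/30p - 6/5qr + 6/5q + ⅓r - 12/5 → -6/5qr + 6/5q + 12/5r - 12/5
  leading term qr: subtract (1)·g_5 from -6/5qr + 6/5q + 12/5r - 12/5 → -⅕q - ⅔r² - r + 1/15
  leading term q: no divisor's leading term divides it; move -⅕q to the remainder.
  leading term r²: no divisor's leading term divides it; move -⅔r² to the remainder.
  leading term r: no divisor's leading term divides it; move -r to the remainder.
  leading term 1: no divisor's leading term divides it; move 1/15 to the remainder.
  remainder -⅕q - ⅔r² - r + 1/15 ≠ 0; add g_6 = -⅕q - ⅔r² - r + 1/15 to the basis.

S(f_1,g_4): lcm = p². S = -2pr + ⅓p + ⅔r - 4.
  leading term pr: subtract (-2)·f_3 from -2pr + ⅓p + ⅔r - 4 → 4/3p - 6/5q - 10/3r - 18/5
  leading term p: subtract (4)·g_4 from 4/3p - 6/5q - 10/3r - 18/5 → -6/5q - 6r - 18/5
  leading term q: subtract (6)·g_6 from -6/5q - 6r - 18/5 → 4r² - 4
  leading term r²: no divisor's leading term divides it; move 4r² to the remainder.
  leading term 1: no divisor's leading term divides it; move -4 to the remainder.
  remainder 4r² - 4 ≠ 0; add g_7 = 4r² - 4 to the basis.

The other S-polynomials (S(f_2,g_4), S(f_3,g_4), S(f_1,g_5), S(f_2,g_5), S(f_3,g_5), S(g_4,g_5), S(f_1,g_6), S(f_2,g_6), S(f_3,g_6), S(g_4,g_6), S(g_5,g_6), S(f_1,g_7), S(f_2,g_7), S(f_3,g_7), S(g_4,g_7), S(g_5,g_7), S(g_6,g_7)) all reduce to 0 modulo the current basis, so we have a Gröbner basis.
Inter-reduce: drop elements whose leading term is divisible by another's, tail-reduce, and make monic.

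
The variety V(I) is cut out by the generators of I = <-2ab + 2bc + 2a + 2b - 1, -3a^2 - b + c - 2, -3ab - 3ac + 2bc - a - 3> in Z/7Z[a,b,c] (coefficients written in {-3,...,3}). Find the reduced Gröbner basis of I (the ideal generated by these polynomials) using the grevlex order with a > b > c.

f_1 = -2ab + 2bc + 2a + 2b - 1, LT = ab.
f_2 = -3a^2 - b + c - 2, LT = a^2.
f_3 = -3ab - 3ac + 2bc - a - 3, LT = ab.

S(f_1,f_2): lcm = a^2b. S = -abc - a^2 - ab + 2b^2 - 2bc - 3a - 3b.
  leading term abc: subtract (-3c)·f_1 from -abc - a^2 - ab + 2b^2 - 2bc - 3a - 3b → -bc^2 - a^2 - ab + 2b^2 - ac - 3bc - 3a - 3b - 3c
  leading term bc^2: no divisor's leading term divides it; move -bc^2 to the remainder.
  leading term a^2: subtract (-2)·f_2 from -a^2 - ab + 2b^2 - ac - 3bc - 3a - 3b - 3c → -ab + 2b^2 - ac - 3bc - 3a + 2b - c + 3
  leading term ab: subtract (-3)·f_1 from -ab + 2b^2 - ac - 3bc - 3a + 2b - c + 3 → 2b^2 - ac + 3bc + 3a + b - c
  leading term b^2: no divisor's leading term divides it; move 2b^2 to the remainder.
  leading term ac: no divisor's leading term divides it; move -ac to the remainder.
  leading term bc: no divisor's leading term divides it; move 3bc to the remainder.
  leading term a: no divisor's leading term divides it; move 3a to the remainder.
  leading term b: no divisor's leading term divides it; move b to the remainder.
  leading term c: no divisor's leading term divides it; move -c to the remainder.
  remainder -bc^2 + 2b^2 - ac + 3bc + 3a + b - c ≠ 0; add g_4 = -bc^2 + 2b^2 - ac + 3bc + 3a + b - c to the basis.

S(f_1,f_3): lcm = ab. S = -ac + 2bc + a - b + 3.
  leading term ac: no divisor's leading term divides it; move -ac to the remainder.
  leading term bc: no divisor's leading term divides it; move 2bc to the remainder.
  leading term a: no divisor's leading term divides it; move a to the remainder.
  leading term b: no divisor's leading term divides it; move -b to the remainder.
  leading term 1: no divisor's leading term divides it; move 3 to the remainder.
  remainder -ac + 2bc + a - b + 3 ≠ 0; add g_5 = -ac + 2bc + a - b + 3 to the basis.

S(f_2,f_3): lcm = a^2b. S = -a^2c + 3abc + 2a^2 - 2b^2 + 2bc - a + 3b.
  leading term a^2c: subtract (-2c)·f_2 from -a^2c + 3abc + 2a^2 - 2b^2 + 2bc - a + 3b → 3abc + 2a^2 - 2b^2 + 2c^2 - a + 3b + 3c
  leading term abc: subtract (2c)·f_1 from 3abc + 2a^2 - 2b^2 + 2c^2 - a + 3b + 3c → 3bc^2 + 2a^2 - 2b^2 + 3ac + 3bc + 2c^2 - a + 3b - 2c
  leading term bc^2: subtract (-3)·g_4 from 3bc^2 + 2a^2 - 2b^2 + 3ac + 3bc + 2c^2 - a + 3b - 2c → 2a^2 - 3b^2 - 2bc + 2c^2 + a - b + 2c
  leading term a^2: subtract (-3)·f_2 from 2a^2 - 3b^2 - 2bc + 2c^2 + a - b + 2c → -3b^2 - 2bc + 2c^2 + a + 3b - 2c + 1
  leading term b^2: no divisor's leading term divides it; move -3b^2 to the remainder.
  leading term bc: no divisor's leading term divides it; move -2bc to the remainder.
  leading term c^2: no divisor's leading term divides it; move 2c^2 to the remainder.
  leading term a: no divisor's leading term divides it; move a to the remainder.
  leading term b: no divisor's leading term divides it; move 3b to the remainder.
  leading term c: no divisor's leading term divides it; move -2c to the remainder.
  leading term 1: no divisor's leading term divides it; move 1 to the remainder.
  remainder -3b^2 - 2bc + 2c^2 + a + 3b - 2c + 1 ≠ 0; add g_6 = -3b^2 - 2bc + 2c^2 + a + 3b - 2c + 1 to the basis.

S(f_1,g_5): lcm = abc. S = 2b^2c - bc^2 + ab - b^2 - ac - bc + 3b - 3c.
  leading term b^2c: subtract (-3c)·g_6 from 2b^2c - bc^2 + ab - b^2 - ac - bc + 3b - 3c → -c^3 + ab - b^2 + 2ac + bc + c^2 + 3b
  leading term c^3: no divisor's leading term divides it; move -c^3 to the remainder.
  leading term ab: subtract (3)·f_1 from ab - b^2 + 2ac + bc + c^2 + 3b → -b^2 + 2ac + 2bc + c^2 + a - 3b + 3
  leading term b^2: subtract (-2)·g_6 from -b^2 + 2ac + 2bc + c^2 + a - 3b + 3 → 2ac - 2bc - 2c^2 + 3a + 3b + 3c - 2
  leading term ac: subtract (-2)·g_5 from 2ac - 2bc - 2c^2 + 3a + 3b + 3c - 2 → 2bc - 2c^2 - 2a + b + 3c - 3
  leading term bc: no divisor's leading term divides it; move 2bc to the remainder.
  leading term c^2: no divisor's leading term divides it; move -2c^2 to the remainder.
  leading term a: no divisor's leading term divides it; move -2a to the remainder.
  leading term b: no divisor's leading term divides it; move b to the remainder.
  leading term c: no divisor's leading term divides it; move 3c to the remainder.
  leading term 1: no divisor's leading term divides it; move -3 to the remainder.
  remainder -c^3 + 2bc - 2c^2 - 2a + b + 3c - 3 ≠ 0; add g_7 = -c^3 + 2bc - 2c^2 - 2a + b + 3c - 3 to the basis.

The other S-polynomials (S(f_1,g_4), S(f_2,g_4), S(f_3,g_4), S(f_2,g_5), S(f_3,g_5), S(g_4,g_5), S(f_1,g_6), S(f_2,g_6), S(f_3,g_6), S(g_4,g_6), S(g_5,g_6), S(f_1,g_7), S(f_2,g_7), S(f_3,g_7), S(g_4,g_7), S(g_5,g_7), S(g_6,g_7)) all reduce to 0 modulo the current basis, so we have a Gröbner basis.
Inter-reduce: drop elements whose leading term is divisible by another's, tail-reduce, and make monic.

G = {bc^2 - 2bc + c^2 + 2a + 3b, c^3 - 2bc + 2c^2 + 2a - b - 3c + 3, a^2 - 2b + 2c + 3, ab - bc - a - b - 3, b^2 + 3bc - 3c^2 + 2a - b + 3c + 2, ac - 2bc - a + b - 3}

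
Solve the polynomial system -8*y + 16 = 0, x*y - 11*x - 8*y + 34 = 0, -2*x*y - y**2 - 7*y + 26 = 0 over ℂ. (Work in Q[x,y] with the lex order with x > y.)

{(2, 2)}

Compute a lex Gröbner basis by Buchberger's algorithm.
f_1 = -8*y + 16, LT = y.
f_2 = x*y - 11*x - 8*y + 34, LT = x*y.
f_3 = -2*x*y - y**2 - 7*y + 26, LT = x*y.

S(f_1,f_2): lcm = x*y. S = 9*x + 8*y - 34.
  leading term x: no divisor's leading term divides it; move 9*x to the remainder.
  leading term y: subtract (-1)·f_1 from 8*y - 34 → -18
  leading term 1: no divisor's leading term divides it; move -18 to the remainder.
  remainder 9*x - 18 ≠ 0; add h_4 = 9*x - 18 to the basis.

The other S-polynomials (S(f_1,f_3), S(f_2,f_3), S(f_1,h_4), S(f_2,h_4), S(f_3,h_4)) all reduce to 0 modulo the current basis, so we have a Gröbner basis.
Inter-reduce: drop elements whose leading term is divisible by another's, tail-reduce, and make monic.
Reduced Gröbner basis: {x - 2, y - 2}.

Since the basis is lex-ordered, y - 2 is univariate in y. Its roots are {2}. Back-substituting each root into the other basis elements fixes the other coordinates.
  y = 2: the earlier basis element becomes x - 2 = 0, giving x = 2 — point (2, 2).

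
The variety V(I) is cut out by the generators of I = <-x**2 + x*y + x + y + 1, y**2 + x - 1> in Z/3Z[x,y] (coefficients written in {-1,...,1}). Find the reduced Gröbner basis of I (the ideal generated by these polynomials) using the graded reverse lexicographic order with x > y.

f_1 = -x**2 + x*y + x + y + 1, LT = x**2.
f_2 = y**2 + x - 1, LT = y**2.

The S-polynomials (S(f_1,f_2)) all reduce to 0 modulo the current basis, so we have a Gröbner basis.

G = {x**2 - x*y - x - y - 1, y**2 + x - 1}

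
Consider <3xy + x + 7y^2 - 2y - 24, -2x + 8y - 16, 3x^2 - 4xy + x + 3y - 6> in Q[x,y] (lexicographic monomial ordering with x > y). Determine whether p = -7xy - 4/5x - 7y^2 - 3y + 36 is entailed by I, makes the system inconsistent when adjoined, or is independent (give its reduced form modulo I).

First compute the reduced Gröbner basis of I by Buchberger's algorithm.
f_1 = 3xy + x + 7y^2 - 2y - 24, LT = xy.
f_2 = -2x + 8y - 16, LT = x.
f_3 = 3x^2 - 4xy + x + 3y - 6, LT = x^2.

S(f_1,f_2): lcm = xy. S = 1/3x + 19/3y^2 - 26/3y - 8.
  leading term x: subtract (-1/6)·f_2 from 1/3x + 19/3y^2 - 26/3y - 8 → 19/3y^2 - 22/3y - 32/3
  leading term y^2: no divisor's leading term divides it; move 19/3y^2 to the remainder.
  leading term y: no divisor's leading term divides it; move -22/3y to the remainder.
  leading term 1: no divisor's leading term divides it; move -32/3 to the remainder.
  remainder 19/3y^2 - 22/3y - 32/3 ≠ 0; add h_4 = 19/3y^2 - 22/3y - 32/3 to the basis.

S(f_1,f_3): lcm = x^2y. S = 1/3x^2 + 11/3xy^2 - xy - 8x - y^2 + 2y.
  leading term x^2: subtract (-1/6x)·f_2 from 1/3x^2 + 11/3xy^2 - xy - 8x - y^2 + 2y → 11/3xy^2 + 1/3xy - 32/3x - y^2 + 2y
  leading term xy^2: subtract (11/9y)·f_1 from 11/3xy^2 + 1/3xy - 32/3x - y^2 + 2y → -8/9xy - 32/3x - 77/9y^3 + 13/9y^2 + 94/3y
  leading term xy: subtract (-8/27)·f_1 from -8/9xy - 32/3x - 77/9y^3 + 13/9y^2 + 94/3y → -280/27x - 77/9y^3 + 95/27y^2 + 830/27y - 64/9
  leading term x: subtract (140/27)·f_2 from -280/27x - 77/9y^3 + 95/27y^2 + 830/27y - 64/9 → -77/9y^3 + 95/27y^2 - 290/27y + 2048/27
  leading term y^3: subtract (-77/57y)·h_4 from -77/9y^3 + 95/27y^2 - 290/27y + 2048/27 → -3277/513y^2 - 12902/513y + 2048/27
  leading term y^2: subtract (-3277/3249)·h_4 from -3277/513y^2 - 12902/513y + 2048/27 → -35248/1083y + 70496/1083
  leading term y: no divisor's leading term divides it; move -35248/1083y to the remainder.
  leading term 1: no divisor's leading term divides it; move 70496/1083 to the remainder.
  remainder -35248/1083y + 70496/1083 ≠ 0; add h_5 = -35248/1083y + 70496/1083 to the basis.

The other S-polynomials (S(f_2,f_3), S(f_1,h_4), S(f_2,h_4), S(f_3,h_4), S(f_1,h_5), S(f_2,h_5), S(f_3,h_5), S(h_4,h_5)) all reduce to 0 modulo the current basis, so we have a Gröbner basis.
Inter-reduce: drop elements whose leading term is divisible by another's, tail-reduce, and make monic.
Reduced Gröbner basis: {x, y - 2}.
Label its elements g_1 = x, g_2 = y - 2.

Reduce p = -7xy - 4/5x - 7y^2 - 3y + 36 modulo G:
  leading term xy: subtract (-7y)·g_1 from -7xy - 4/5x - 7y^2 - 3y + 36 → -4/5x - 7y^2 - 3y + 36
  leading term x: subtract (-4/5)·g_1 from -4/5x - 7y^2 - 3y + 36 → -7y^2 - 3y + 36
  leading term y^2: subtract (-7y)·g_2 from -7y^2 - 3y + 36 → -17y + 36
  leading term y: subtract (-17)·g_2 from -17y + 36 → 2
  leading term 1: no divisor's leading term divides it; move 2 to the remainder.
  normal form = 2.
The normal form is nonzero, so p ∉ I. Since p minus its normal form lies in I, I + (p) = I + (r) where r = 2; decide whether this ideal is the whole ring.
Here r = 2 is a nonzero constant, hence a unit: 1 ∈ I + (p), the Gröbner basis of I + (p) is {1}, and the enlarged system has no common solution — adjoining p is inconsistent.

Adjoining -7xy - 4/5x - 7y^2 - 3y + 36 makes the ideal the whole ring: the system is inconsistent.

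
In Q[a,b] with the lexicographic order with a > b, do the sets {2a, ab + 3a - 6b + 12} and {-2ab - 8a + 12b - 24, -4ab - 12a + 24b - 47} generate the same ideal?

For a fixed monomial order, each ideal has a unique reduced Gröbner basis; comparing bases decides equality.
Buchberger on the first generating set:
f_1 = 2a, LT = a.
f_2 = ab + 3a - 6b + 12, LT = ab.

S(f_1,f_2): lcm = ab. S = -3a + 6b - 12.
  reduce S modulo (f_1, f_2):
  remainder 6b - 12 ≠ 0; add g_3 = 6b - 12 to the basis.

The other S-polynomials (S(f_1,g_3), S(f_2,g_3)) all reduce to 0 modulo the current basis, so we have a Gröbner basis.
Inter-reduce: drop elements whose leading term is divisible by another's, tail-reduce, and make monic.
Reduced Gröbner basis: {a, b - 2}.

Buchberger on the second generating set:
h_1 = -2ab - 8a + 12b - 24, LT = ab.
h_2 = -4ab - 12a + 24b - 47, LT = ab.

S(h_1,h_2): lcm = ab. S = a + 1/4.
  reduce S modulo (h_1, h_2):
  remainder a + 1/4 ≠ 0; add k_3 = a + 1/4 to the basis.

S(h_1,k_3): lcm = ab. S = 4a - 25/4b + 12.
  reduce S modulo (h_1, h_2, k_3):
  remainder -25/4b + 11 ≠ 0; add k_4 = -25/4b + 11 to the basis.

The other S-polynomials (S(h_2,k_3), S(h_1,k_4), S(h_2,k_4), S(k_3,k_4)) all reduce to 0 modulo the current basis, so we have a Gröbner basis.
Inter-reduce: drop elements whose leading term is divisible by another's, tail-reduce, and make monic.
Reduced Gröbner basis: {a + 1/4, b - 44/25}.

These differ, so the ideals are not equal.

No, the ideals differ.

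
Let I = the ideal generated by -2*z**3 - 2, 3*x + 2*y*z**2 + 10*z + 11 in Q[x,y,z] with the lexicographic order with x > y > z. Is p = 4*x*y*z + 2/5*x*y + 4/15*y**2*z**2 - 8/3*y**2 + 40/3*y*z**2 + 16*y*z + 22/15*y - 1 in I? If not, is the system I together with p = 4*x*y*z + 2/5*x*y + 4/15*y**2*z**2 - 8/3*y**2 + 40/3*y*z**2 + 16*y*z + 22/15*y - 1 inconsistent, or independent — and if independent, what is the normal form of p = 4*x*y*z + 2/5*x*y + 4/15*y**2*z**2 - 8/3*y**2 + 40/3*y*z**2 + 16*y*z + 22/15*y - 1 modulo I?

Adjoining 4*x*y*z + 2/5*x*y + 4/15*y**2*z**2 - 8/3*y**2 + 40/3*y*z**2 + 16*y*z + 22/15*y - 1 makes the ideal the whole ring: the system is inconsistent.

First compute the reduced Gröbner basis of I by Buchberger's algorithm.
f_1 = -2*z**3 - 2, LT = z**3.
f_2 = 3*x + 2*y*z**2 + 10*z + 11, LT = x.

The S-polynomials (S(f_1,f_2)) all reduce to 0 modulo the current basis, so we have a Gröbner basis.
Inter-reduce: drop elements whose leading term is divisible by another's, tail-reduce, and make monic.
Reduced Gröbner basis: {x + 2/3*y*z**2 + 10/3*z + 11/3, z**3 + 1}.
Label its elements g_1 = x + 2/3*y*z**2 + 10/3*z + 11/3, g_2 = z**3 + 1.

Reduce p = 4*x*y*z + 2/5*x*y + 4/15*y**2*z**2 - 8/3*y**2 + 40/3*y*z**2 + 16*y*z + 22/15*y - 1 modulo G:
  leading term x*y*z: subtract (4*y*z)·g_1 from 4*x*y*z + 2/5*x*y + 4/15*y**2*z**2 - 8/3*y**2 + 40/3*y*z**2 + 16*y*z + 22/15*y - 1 → 2/5*x*y - 8/3*y**2*z**3 + 4/15*y**2*z**2 - 8/3*y**2 + 4/3*y*z + 22/15*y - 1
  leading term x*y: subtract (2/5*y)·g_1 from 2/5*x*y - 8/3*y**2*z**3 + 4/15*y**2*z**2 - 8/3*y**2 + 4/3*y*z + 22/15*y - 1 → -8/3*y**2*z**3 - 8/3*y**2 - 1
  leading term y**2*z**3: subtract (-8/3*y**2)·g_2 from -8/3*y**2*z**3 - 8/3*y**2 - 1 → -1
  leading term 1: no divisor's leading term divides it; move -1 to the remainder.
  normal form = -1.
The normal form is nonzero, so p ∉ I. Since p minus its normal form lies in I, I + (p) = I + (r) where r = -1; decide whether this ideal is the whole ring.
Here r = -1 is a nonzero constant, hence a unit: 1 ∈ I + (p), the Gröbner basis of I + (p) is {1}, and the enlarged system has no common solution — adjoining p is inconsistent.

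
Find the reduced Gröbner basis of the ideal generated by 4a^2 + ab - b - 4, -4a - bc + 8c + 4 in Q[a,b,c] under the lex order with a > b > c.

G = {a + 1/4bc - 2c - 1, b^2c^2 - b^2c - 16bc^2 + 64c^2 + 64c}

Buchberger's algorithm terminates because the ascending chain of leading-term ideals stabilizes.

f_1 = 4a^2 + ab - b - 4, LT = a^2.
f_2 = -4a - bc + 8c + 4, LT = a.

S(f_1,f_2): lcm = a^2. S = -1/4abc + 1/4ab + 2ac + a - 1/4b - 1.
  leading term abc: subtract (1/16bc)·f_2 from -1/4abc + 1/4ab + 2ac + a - 1/4b - 1 → 1/4ab + 2ac + a + 1/16b^2c^2 - 1/2bc^2 - 1/4bc - 1/4b - 1
  leading term ab: subtract (-1/16b)·f_2 from 1/4ab + 2ac + a + 1/16b^2c^2 - 1/2bc^2 - 1/4bc - 1/4b - 1 → 2ac + a + 1/16b^2c^2 - 1/16b^2c - 1/2bc^2 + 1/4bc - 1
  leading term ac: subtract (-1/2c)·f_2 from 2ac + a + 1/16b^2c^2 - 1/16b^2c - 1/2bc^2 + 1/4bc - 1 → a + 1/16b^2c^2 - 1/16b^2c - bc^2 + 1/4bc + 4c^2 + 2c - 1
  leading term a: subtract (-1/4)·f_2 from a + 1/16b^2c^2 - 1/16b^2c - bc^2 + 1/4bc + 4c^2 + 2c - 1 → 1/16b^2c^2 - 1/16b^2c - bc^2 + 4c^2 + 4c
  leading term b^2c^2: no divisor's leading term divides it; move 1/16b^2c^2 to the remainder.
  leading term b^2c: no divisor's leading term divides it; move -1/16b^2c to the remainder.
  leading term bc^2: no divisor's leading term divides it; move -bc^2 to the remainder.
  leading term c^2: no divisor's leading term divides it; move 4c^2 to the remainder.
  leading term c: no divisor's leading term divides it; move 4c to the remainder.
  remainder 1/16b^2c^2 - 1/16b^2c - bc^2 + 4c^2 + 4c ≠ 0; add g_3 = 1/16b^2c^2 - 1/16b^2c - bc^2 + 4c^2 + 4c to the basis.

S(f_1,g_3): leading monomials are coprime, so the S-polynomial reduces to 0 (Buchberger's first criterion).
S(f_2,g_3): leading monomials are coprime, so the S-polynomial reduces to 0 (Buchberger's first criterion).
Every S-polynomial of the final basis reduces to 0, so we have a Gröbner basis.
Inter-reduce: drop elements whose leading term is divisible by another's, tail-reduce, and make monic.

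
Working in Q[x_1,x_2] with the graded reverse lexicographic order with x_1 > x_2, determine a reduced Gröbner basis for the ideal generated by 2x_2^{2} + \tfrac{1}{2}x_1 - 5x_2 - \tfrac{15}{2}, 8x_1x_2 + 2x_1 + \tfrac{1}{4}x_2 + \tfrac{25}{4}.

f_1 = 2x_2^{2} + \tfrac{1}{2}x_1 - 5x_2 - \tfrac{15}{2}, LT = x_2^{2}.
f_2 = 8x_1x_2 + 2x_1 + \tfrac{1}{4}x_2 + \tfrac{25}{4}, LT = x_1x_2.

S(f_1,f_2): lcm = x_1x_2^{2}. S = \tfrac{1}{4}x_1^{2} - \tfrac{11}{4}x_1x_2 - \tfrac{1}{32}x_2^{2} - \tfrac{15}{4}x_1 - \tfrac{25}{32}x_2.
  reduce S modulo (f_1, f_2):
  remainder \tfrac{1}{4}x_1^{2} - \tfrac{391}{128}x_1 - \tfrac{99}{128}x_2 + \tfrac{65}{32} ≠ 0; add g_3 = \tfrac{1}{4}x_1^{2} - \tfrac{391}{128}x_1 - \tfrac{99}{128}x_2 + \tfrac{65}{32} to the basis.

The other S-polynomials (S(f_1,g_3), S(f_2,g_3)) all reduce to 0 modulo the current basis, so we have a Gröbner basis.

G = {x_1^{2} - \tfrac{391}{32}x_1 - \tfrac{99}{32}x_2 + \tfrac{65}{8}, x_1x_2 + \tfrac{1}{4}x_1 + \tfrac{1}{32}x_2 + \tfrac{25}{32}, x_2^{2} + \tfrac{1}{4}x_1 - \tfrac{5}{2}x_2 - \tfrac{15}{4}}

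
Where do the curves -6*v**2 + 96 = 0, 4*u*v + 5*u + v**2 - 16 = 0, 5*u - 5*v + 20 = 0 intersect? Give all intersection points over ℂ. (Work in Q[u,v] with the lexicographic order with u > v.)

Compute a lex Gröbner basis by Buchberger's algorithm.
f_1 = -6*v**2 + 96, LT = v**2.
f_2 = 4*u*v + 5*u + v**2 - 16, LT = u*v.
f_3 = 5*u - 5*v + 20, LT = u.

S(f_1,f_2): lcm = u*v**2. S = -5/4*u*v - 16*u - 1/4*v**3 + 4*v.
  reduce S modulo (f_1, f_2, f_3):
  remainder -231/16*v + 231/4 ≠ 0; add h_4 = -231/16*v + 231/4 to the basis.

The other S-polynomials (S(f_1,f_3), S(f_2,f_3), S(f_1,h_4), S(f_2,h_4), S(f_3,h_4)) all reduce to 0 modulo the current basis, so we have a Gröbner basis.
Inter-reduce: drop elements whose leading term is divisible by another's, tail-reduce, and make monic.
Reduced Gröbner basis: {u, v - 4}.

Since the basis is lex-ordered, v - 4 is univariate in v. Its roots are {4}. Back-substituting each root into the other basis elements fixes the other coordinates.
  v = 4: the earlier basis element becomes u = 0, giving u = 0 — point (0, 4).

{(0, 4)}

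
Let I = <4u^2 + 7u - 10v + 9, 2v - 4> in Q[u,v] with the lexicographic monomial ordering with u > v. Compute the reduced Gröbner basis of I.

G = {u^2 + 7/4u - 11/4, v - 2}

f_1 = 4u^2 + 7u - 10v + 9, LT = u^2.
f_2 = 2v - 4, LT = v.

The S-polynomials (S(f_1,f_2)) all reduce to 0 modulo the current basis, so we have a Gröbner basis.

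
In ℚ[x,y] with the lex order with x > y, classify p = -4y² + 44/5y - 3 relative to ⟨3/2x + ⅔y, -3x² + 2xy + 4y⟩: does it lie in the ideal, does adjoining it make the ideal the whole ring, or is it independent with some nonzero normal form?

First compute the reduced Gröbner basis of I by Buchberger's algorithm.
f_1 = 3/2x + ⅔y, LT = x.
f_2 = -3x² + 2xy + 4y, LT = x².

S(f_1,f_2): lcm = x². S = 10/9xy + 4/3y.
  leading term xy: subtract (20/27y)·f_1 from 10/9xy + 4/3y → -40/81y² + 4/3y
  leading term y²: no divisor's leading term divides it; move -40/81y² to the remainder.
  leading term y: no divisor's leading term divides it; move 4/3y to the remainder.
  remainder -40/81y² + 4/3y ≠ 0; add h_3 = -40/81y² + 4/3y to the basis.

The other S-polynomials (S(f_1,h_3), S(f_2,h_3)) all reduce to 0 modulo the current basis, so we have a Gröbner basis.
Inter-reduce: drop elements whose leading term is divisible by another's, tail-reduce, and make monic.
Reduced Gröbner basis: {x + 4/9y, y² - 27/10y}.
Label its elements g_1 = x + 4/9y, g_2 = y² - 27/10y.

Reduce p = -4y² + 44/5y - 3 modulo G:
  leading term y²: subtract (-4)·g_2 from -4y² + 44/5y - 3 → -2y - 3
  leading term y: no divisor's leading term divides it; move -2y to the remainder.
  leading term 1: no divisor's leading term divides it; move -3 to the remainder.
  normal form = -2y - 3.
The normal form is nonzero, so p ∉ I. Since p minus its normal form lies in I, I + (p) = I + (r) where r = -2y - 3; decide whether this ideal is the whole ring.
Run Buchberger on G together with r (pairs among the g_i already reduce to 0 since G is a Gröbner basis):
g_1 = x + 4/9y, LT = x.
g_2 = y² - 27/10y, LT = y².
r = -2y - 3, LT = y.

S(g_2,r): lcm = y². S = -21/5y.
  leading term y: subtract (21/10)·r from -21/5y → 63/10
  leading term 1: no divisor's leading term divides it; move 63/10 to the remainder.
  remainder 63/10 ≠ 0; add m_4 = 63/10 to the basis.

The other S-polynomials (S(g_1,g_2), S(g_1,r), S(g_1,m_4), S(g_2,m_4), S(r,m_4)) all reduce to 0 modulo the current basis, so we have a Gröbner basis.
Inter-reduce: drop elements whose leading term is divisible by another's, tail-reduce, and make monic.
Reduced Gröbner basis: {1}.
The reduced Gröbner basis of I + (p) is {1}: the ideal is the whole ring, so the enlarged system has no common solution — adjoining p is inconsistent.

Adjoining -4y² + 44/5y - 3 makes the ideal the whole ring: the system is inconsistent.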